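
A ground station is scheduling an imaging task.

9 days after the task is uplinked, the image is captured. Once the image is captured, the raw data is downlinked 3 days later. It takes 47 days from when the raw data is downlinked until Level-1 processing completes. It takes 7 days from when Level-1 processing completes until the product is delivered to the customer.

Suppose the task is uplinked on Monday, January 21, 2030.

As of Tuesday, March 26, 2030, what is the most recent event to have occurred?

The task is uplinked: Jan 21, 2030.
The image is captured: Jan 21, 2030 + 9 days = Jan 30, 2030.
The raw data is downlinked: Jan 30, 2030 + 3 days = Feb 2, 2030.
Level-1 processing completes: Feb 2, 2030 + 47 days = Mar 21, 2030.
The product is delivered to the customer: Mar 21, 2030 + 7 days = Mar 28, 2030.
Mar 26, 2030 falls between when Level-1 processing completes (Mar 21, 2030) and when the product is delivered to the customer (Mar 28, 2030).

Level-1 processing completes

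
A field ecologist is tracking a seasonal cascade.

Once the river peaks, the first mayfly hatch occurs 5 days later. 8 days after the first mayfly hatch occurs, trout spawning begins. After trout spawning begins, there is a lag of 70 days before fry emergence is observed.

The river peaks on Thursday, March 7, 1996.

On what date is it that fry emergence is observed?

Wednesday, May 29, 1996

The river peaks: Mar 7, 1996.
The first mayfly hatch occurs: Mar 7, 1996 + 5 days = Mar 12, 1996.
Trout spawning begins: Mar 12, 1996 + 8 days = Mar 20, 1996.
Fry emergence is observed: Mar 20, 1996 + 70 days = May 29, 1996.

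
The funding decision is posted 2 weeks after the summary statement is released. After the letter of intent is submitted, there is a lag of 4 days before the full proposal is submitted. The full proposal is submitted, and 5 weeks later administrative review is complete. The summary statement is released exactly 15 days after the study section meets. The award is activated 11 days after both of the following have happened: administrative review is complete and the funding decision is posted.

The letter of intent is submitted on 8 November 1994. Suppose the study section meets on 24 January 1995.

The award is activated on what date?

The letter of intent is submitted: Nov 8, 1994.
The full proposal is submitted: Nov 8, 1994 + 4 days = Nov 12, 1994.
Administrative review is complete: Nov 12, 1994 + 5 weeks = Dec 17, 1994.
The study section meets: Jan 24, 1995.
The summary statement is released: Jan 24, 1995 + 15 days = Feb 8, 1995.
The funding decision is posted: Feb 8, 1995 + 2 weeks = Feb 22, 1995.
Both prerequisites met — administrative review is complete (Dec 17, 1994), the funding decision is posted (Feb 22, 1995); the later is Feb 22, 1995.
The award is activated: Feb 22, 1995 + 11 days = Mar 5, 1995.

5 March 1995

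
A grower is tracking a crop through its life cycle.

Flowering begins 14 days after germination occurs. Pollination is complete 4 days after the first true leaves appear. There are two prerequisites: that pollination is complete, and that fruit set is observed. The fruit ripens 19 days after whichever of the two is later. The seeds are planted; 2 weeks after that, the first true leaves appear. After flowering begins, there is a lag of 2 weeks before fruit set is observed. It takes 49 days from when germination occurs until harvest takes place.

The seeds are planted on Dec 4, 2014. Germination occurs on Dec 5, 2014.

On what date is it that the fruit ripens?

Jan 21, 2015

The seeds are planted: Dec 4, 2014.
The first true leaves appear: Dec 4, 2014 + 2 weeks = Dec 18, 2014.
Pollination is complete: Dec 18, 2014 + 4 days = Dec 22, 2014.
Germination occurs: Dec 5, 2014.
Flowering begins: Dec 5, 2014 + 14 days = Dec 19, 2014.
Fruit set is observed: Dec 19, 2014 + 2 weeks = Jan 2, 2015.
Both prerequisites met — pollination is complete (Dec 22, 2014), fruit set is observed (Jan 2, 2015); the later is Jan 2, 2015.
The fruit ripens: Jan 2, 2015 + 19 days = Jan 21, 2015.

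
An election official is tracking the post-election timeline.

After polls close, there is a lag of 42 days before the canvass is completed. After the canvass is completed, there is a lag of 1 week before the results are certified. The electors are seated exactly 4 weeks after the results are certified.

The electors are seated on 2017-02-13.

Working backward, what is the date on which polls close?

The electors are seated: Feb 13, 2017.
The results are certified: Feb 13, 2017 − 4 weeks = Jan 16, 2017.
The canvass is completed: Jan 16, 2017 − 1 week = Jan 9, 2017.
Polls close: Jan 9, 2017 − 42 days = Nov 28, 2016.

2016-11-28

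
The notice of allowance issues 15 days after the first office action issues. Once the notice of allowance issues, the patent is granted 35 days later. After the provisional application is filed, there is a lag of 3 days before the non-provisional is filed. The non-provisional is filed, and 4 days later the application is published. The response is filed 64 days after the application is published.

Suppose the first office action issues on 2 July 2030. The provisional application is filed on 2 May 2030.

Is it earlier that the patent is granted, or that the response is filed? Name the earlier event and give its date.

The response is filed — 12 July 2030

The first office action issues: Jul 2, 2030.
The notice of allowance issues: Jul 2, 2030 + 15 days = Jul 17, 2030.
The patent is granted: Jul 17, 2030 + 35 days = Aug 21, 2030.
The provisional application is filed: May 2, 2030.
The non-provisional is filed: May 2, 2030 + 3 days = May 5, 2030.
The application is published: May 5, 2030 + 4 days = May 9, 2030.
The response is filed: May 9, 2030 + 64 days = Jul 12, 2030.
Comparing: the patent is granted on Aug 21, 2030 vs the response is filed on Jul 12, 2030. Earlier: the response is filed.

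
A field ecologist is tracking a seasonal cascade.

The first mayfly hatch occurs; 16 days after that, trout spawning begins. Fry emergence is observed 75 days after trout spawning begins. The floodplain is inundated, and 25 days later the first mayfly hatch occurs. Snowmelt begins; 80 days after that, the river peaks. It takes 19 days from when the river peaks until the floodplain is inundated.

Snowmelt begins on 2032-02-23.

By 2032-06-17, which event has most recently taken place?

The floodplain is inundated

Snowmelt begins: Feb 23, 2032.
The river peaks: Feb 23, 2032 + 80 days = May 13, 2032.
The floodplain is inundated: May 13, 2032 + 19 days = Jun 1, 2032.
The first mayfly hatch occurs: Jun 1, 2032 + 25 days = Jun 26, 2032.
Trout spawning begins: Jun 26, 2032 + 16 days = Jul 12, 2032.
Fry emergence is observed: Jul 12, 2032 + 75 days = Sep 25, 2032.
Jun 17, 2032 falls between when the floodplain is inundated (Jun 1, 2032) and when the first mayfly hatch occurs (Jun 26, 2032).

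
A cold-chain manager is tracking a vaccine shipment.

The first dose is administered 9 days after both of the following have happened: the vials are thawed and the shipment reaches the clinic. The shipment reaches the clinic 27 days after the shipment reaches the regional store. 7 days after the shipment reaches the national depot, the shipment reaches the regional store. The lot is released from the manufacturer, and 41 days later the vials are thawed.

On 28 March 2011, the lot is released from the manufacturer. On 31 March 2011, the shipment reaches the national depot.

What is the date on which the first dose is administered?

17 May 2011

The lot is released from the manufacturer: Mar 28, 2011.
The vials are thawed: Mar 28, 2011 + 41 days = May 8, 2011.
The shipment reaches the national depot: Mar 31, 2011.
The shipment reaches the regional store: Mar 31, 2011 + 7 days = Apr 7, 2011.
The shipment reaches the clinic: Apr 7, 2011 + 27 days = May 4, 2011.
Both prerequisites met — the vials are thawed (May 8, 2011), the shipment reaches the clinic (May 4, 2011); the later is May 8, 2011.
The first dose is administered: May 8, 2011 + 9 days = May 17, 2011.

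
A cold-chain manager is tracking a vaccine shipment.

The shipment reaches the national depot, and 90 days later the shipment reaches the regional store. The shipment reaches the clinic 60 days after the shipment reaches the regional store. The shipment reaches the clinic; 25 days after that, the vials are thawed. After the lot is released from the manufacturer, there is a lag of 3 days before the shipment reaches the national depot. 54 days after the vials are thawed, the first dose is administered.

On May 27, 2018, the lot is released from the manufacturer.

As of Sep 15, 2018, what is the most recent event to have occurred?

The lot is released from the manufacturer: May 27, 2018.
The shipment reaches the national depot: May 27, 2018 + 3 days = May 30, 2018.
The shipment reaches the regional store: May 30, 2018 + 90 days = Aug 28, 2018.
The shipment reaches the clinic: Aug 28, 2018 + 60 days = Oct 27, 2018.
The vials are thawed: Oct 27, 2018 + 25 days = Nov 21, 2018.
The first dose is administered: Nov 21, 2018 + 54 days = Jan 14, 2019.
Sep 15, 2018 falls between when the shipment reaches the regional store (Aug 28, 2018) and when the shipment reaches the clinic (Oct 27, 2018).

The shipment reaches the regional store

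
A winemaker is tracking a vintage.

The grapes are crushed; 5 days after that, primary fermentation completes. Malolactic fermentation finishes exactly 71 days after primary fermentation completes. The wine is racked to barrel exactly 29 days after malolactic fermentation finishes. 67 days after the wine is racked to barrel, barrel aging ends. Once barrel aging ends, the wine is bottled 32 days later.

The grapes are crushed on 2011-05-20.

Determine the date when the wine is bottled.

2011-12-10

The grapes are crushed: May 20, 2011.
Primary fermentation completes: May 20, 2011 + 5 days = May 25, 2011.
Malolactic fermentation finishes: May 25, 2011 + 71 days = Aug 4, 2011.
The wine is racked to barrel: Aug 4, 2011 + 29 days = Sep 2, 2011.
Barrel aging ends: Sep 2, 2011 + 67 days = Nov 8, 2011.
The wine is bottled: Nov 8, 2011 + 32 days = Dec 10, 2011.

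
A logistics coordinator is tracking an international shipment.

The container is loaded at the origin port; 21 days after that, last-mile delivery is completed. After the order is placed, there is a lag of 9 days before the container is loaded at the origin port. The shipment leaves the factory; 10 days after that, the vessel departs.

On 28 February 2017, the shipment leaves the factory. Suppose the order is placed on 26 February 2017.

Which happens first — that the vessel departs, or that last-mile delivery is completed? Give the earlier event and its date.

The vessel departs — 10 March 2017

The shipment leaves the factory: Feb 28, 2017.
The vessel departs: Feb 28, 2017 + 10 days = Mar 10, 2017.
The order is placed: Feb 26, 2017.
The container is loaded at the origin port: Feb 26, 2017 + 9 days = Mar 7, 2017.
Last-mile delivery is completed: Mar 7, 2017 + 21 days = Mar 28, 2017.
Comparing: the vessel departs on Mar 10, 2017 vs last-mile delivery is completed on Mar 28, 2017. Earlier: the vessel departs.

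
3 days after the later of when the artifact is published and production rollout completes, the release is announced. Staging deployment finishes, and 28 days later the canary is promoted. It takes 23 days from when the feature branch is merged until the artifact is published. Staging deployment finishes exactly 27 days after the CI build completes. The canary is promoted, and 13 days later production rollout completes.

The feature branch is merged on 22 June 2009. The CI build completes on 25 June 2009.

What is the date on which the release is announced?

4 September 2009

The feature branch is merged: Jun 22, 2009.
The artifact is published: Jun 22, 2009 + 23 days = Jul 15, 2009.
The CI build completes: Jun 25, 2009.
Staging deployment finishes: Jun 25, 2009 + 27 days = Jul 22, 2009.
The canary is promoted: Jul 22, 2009 + 28 days = Aug 19, 2009.
Production rollout completes: Aug 19, 2009 + 13 days = Sep 1, 2009.
Both prerequisites met — the artifact is published (Jul 15, 2009), production rollout completes (Sep 1, 2009); the later is Sep 1, 2009.
The release is announced: Sep 1, 2009 + 3 days = Sep 4, 2009.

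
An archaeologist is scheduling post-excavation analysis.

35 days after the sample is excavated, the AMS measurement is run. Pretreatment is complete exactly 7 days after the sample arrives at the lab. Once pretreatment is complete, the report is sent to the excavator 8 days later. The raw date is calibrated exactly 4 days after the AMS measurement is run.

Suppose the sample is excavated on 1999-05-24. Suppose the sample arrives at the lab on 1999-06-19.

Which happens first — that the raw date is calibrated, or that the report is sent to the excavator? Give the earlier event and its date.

The sample is excavated: May 24, 1999.
The AMS measurement is run: May 24, 1999 + 35 days = Jun 28, 1999.
The raw date is calibrated: Jun 28, 1999 + 4 days = Jul 2, 1999.
The sample arrives at the lab: Jun 19, 1999.
Pretreatment is complete: Jun 19, 1999 + 7 days = Jun 26, 1999.
The report is sent to the excavator: Jun 26, 1999 + 8 days = Jul 4, 1999.
Comparing: the raw date is calibrated on Jul 2, 1999 vs the report is sent to the excavator on Jul 4, 1999. Earlier: the raw date is calibrated.

The raw date is calibrated — 1999-07-02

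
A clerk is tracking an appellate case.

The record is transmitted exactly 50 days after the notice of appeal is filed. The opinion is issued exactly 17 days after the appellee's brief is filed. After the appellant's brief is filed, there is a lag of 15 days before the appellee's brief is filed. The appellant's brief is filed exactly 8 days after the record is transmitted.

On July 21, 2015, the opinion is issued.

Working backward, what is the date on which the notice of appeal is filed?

The opinion is issued: Jul 21, 2015.
The appellee's brief is filed: Jul 21, 2015 − 17 days = Jul 4, 2015.
The appellant's brief is filed: Jul 4, 2015 − 15 days = Jun 19, 2015.
The record is transmitted: Jun 19, 2015 − 8 days = Jun 11, 2015.
The notice of appeal is filed: Jun 11, 2015 − 50 days = Apr 22, 2015.

April 22, 2015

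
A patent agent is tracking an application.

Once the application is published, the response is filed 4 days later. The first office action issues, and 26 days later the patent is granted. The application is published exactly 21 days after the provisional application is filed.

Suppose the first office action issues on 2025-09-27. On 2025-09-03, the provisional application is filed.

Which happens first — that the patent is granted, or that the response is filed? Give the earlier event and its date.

The response is filed — 2025-09-28

The first office action issues: Sep 27, 2025.
The patent is granted: Sep 27, 2025 + 26 days = Oct 23, 2025.
The provisional application is filed: Sep 3, 2025.
The application is published: Sep 3, 2025 + 21 days = Sep 24, 2025.
The response is filed: Sep 24, 2025 + 4 days = Sep 28, 2025.
Comparing: the patent is granted on Oct 23, 2025 vs the response is filed on Sep 28, 2025. Earlier: the response is filed.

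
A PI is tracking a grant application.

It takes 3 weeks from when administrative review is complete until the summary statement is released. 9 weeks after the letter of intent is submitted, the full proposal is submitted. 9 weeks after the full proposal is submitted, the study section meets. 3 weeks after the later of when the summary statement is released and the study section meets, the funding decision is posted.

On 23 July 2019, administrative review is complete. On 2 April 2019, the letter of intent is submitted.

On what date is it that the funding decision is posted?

3 September 2019

Administrative review is complete: Jul 23, 2019.
The summary statement is released: Jul 23, 2019 + 3 weeks = Aug 13, 2019.
The letter of intent is submitted: Apr 2, 2019.
The full proposal is submitted: Apr 2, 2019 + 9 weeks = Jun 4, 2019.
The study section meets: Jun 4, 2019 + 9 weeks = Aug 6, 2019.
Both prerequisites met — the summary statement is released (Aug 13, 2019), the study section meets (Aug 6, 2019); the later is Aug 13, 2019.
The funding decision is posted: Aug 13, 2019 + 3 weeks = Sep 3, 2019.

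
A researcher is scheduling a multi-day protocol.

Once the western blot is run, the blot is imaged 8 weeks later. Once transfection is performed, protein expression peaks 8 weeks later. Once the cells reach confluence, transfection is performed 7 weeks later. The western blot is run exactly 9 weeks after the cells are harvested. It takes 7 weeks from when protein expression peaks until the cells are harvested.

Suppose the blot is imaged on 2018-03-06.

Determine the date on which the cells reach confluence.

2017-06-06

The blot is imaged: Mar 6, 2018.
The western blot is run: Mar 6, 2018 − 8 weeks = Jan 9, 2018.
The cells are harvested: Jan 9, 2018 − 9 weeks = Nov 7, 2017.
Protein expression peaks: Nov 7, 2017 − 7 weeks = Sep 19, 2017.
Transfection is performed: Sep 19, 2017 − 8 weeks = Jul 25, 2017.
The cells reach confluence: Jul 25, 2017 − 7 weeks = Jun 6, 2017.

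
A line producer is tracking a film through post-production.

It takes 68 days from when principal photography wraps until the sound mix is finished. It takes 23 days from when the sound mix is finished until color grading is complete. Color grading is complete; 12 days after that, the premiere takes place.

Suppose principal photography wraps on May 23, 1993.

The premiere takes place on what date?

Principal photography wraps: May 23, 1993.
The sound mix is finished: May 23, 1993 + 68 days = Jul 30, 1993.
Color grading is complete: Jul 30, 1993 + 23 days = Aug 22, 1993.
The premiere takes place: Aug 22, 1993 + 12 days = Sep 3, 1993.

Sep 3, 1993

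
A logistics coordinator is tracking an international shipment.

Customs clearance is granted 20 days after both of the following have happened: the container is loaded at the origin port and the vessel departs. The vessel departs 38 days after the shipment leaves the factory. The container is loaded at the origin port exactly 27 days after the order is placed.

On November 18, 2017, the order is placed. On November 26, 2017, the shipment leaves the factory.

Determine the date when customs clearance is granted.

January 23, 2018

The order is placed: Nov 18, 2017.
The container is loaded at the origin port: Nov 18, 2017 + 27 days = Dec 15, 2017.
The shipment leaves the factory: Nov 26, 2017.
The vessel departs: Nov 26, 2017 + 38 days = Jan 3, 2018.
Both prerequisites met — the container is loaded at the origin port (Dec 15, 2017), the vessel departs (Jan 3, 2018); the later is Jan 3, 2018.
Customs clearance is granted: Jan 3, 2018 + 20 days = Jan 23, 2018.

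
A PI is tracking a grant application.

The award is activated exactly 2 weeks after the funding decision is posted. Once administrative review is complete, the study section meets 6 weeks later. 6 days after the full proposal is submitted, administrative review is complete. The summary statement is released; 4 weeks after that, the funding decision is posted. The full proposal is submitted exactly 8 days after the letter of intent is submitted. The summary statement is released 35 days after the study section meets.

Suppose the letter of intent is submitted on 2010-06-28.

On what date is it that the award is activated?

The letter of intent is submitted: Jun 28, 2010.
The full proposal is submitted: Jun 28, 2010 + 8 days = Jul 6, 2010.
Administrative review is complete: Jul 6, 2010 + 6 days = Jul 12, 2010.
The study section meets: Jul 12, 2010 + 6 weeks = Aug 23, 2010.
The summary statement is released: Aug 23, 2010 + 35 days = Sep 27, 2010.
The funding decision is posted: Sep 27, 2010 + 4 weeks = Oct 25, 2010.
The award is activated: Oct 25, 2010 + 2 weeks = Nov 8, 2010.

2010-11-08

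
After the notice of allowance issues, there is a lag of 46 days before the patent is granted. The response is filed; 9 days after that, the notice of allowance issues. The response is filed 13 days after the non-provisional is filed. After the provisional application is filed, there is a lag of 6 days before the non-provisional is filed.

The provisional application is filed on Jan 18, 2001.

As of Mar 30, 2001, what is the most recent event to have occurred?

The notice of allowance issues

The provisional application is filed: Jan 18, 2001.
The non-provisional is filed: Jan 18, 2001 + 6 days = Jan 24, 2001.
The response is filed: Jan 24, 2001 + 13 days = Feb 6, 2001.
The notice of allowance issues: Feb 6, 2001 + 9 days = Feb 15, 2001.
The patent is granted: Feb 15, 2001 + 46 days = Apr 2, 2001.
Mar 30, 2001 falls between when the notice of allowance issues (Feb 15, 2001) and when the patent is granted (Apr 2, 2001).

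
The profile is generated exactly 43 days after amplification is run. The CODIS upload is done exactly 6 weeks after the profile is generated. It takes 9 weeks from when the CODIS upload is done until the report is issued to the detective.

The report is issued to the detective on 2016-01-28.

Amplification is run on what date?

2015-09-02

The report is issued to the detective: Jan 28, 2016.
The CODIS upload is done: Jan 28, 2016 − 9 weeks = Nov 26, 2015.
The profile is generated: Nov 26, 2015 − 6 weeks = Oct 15, 2015.
Amplification is run: Oct 15, 2015 − 43 days = Sep 2, 2015.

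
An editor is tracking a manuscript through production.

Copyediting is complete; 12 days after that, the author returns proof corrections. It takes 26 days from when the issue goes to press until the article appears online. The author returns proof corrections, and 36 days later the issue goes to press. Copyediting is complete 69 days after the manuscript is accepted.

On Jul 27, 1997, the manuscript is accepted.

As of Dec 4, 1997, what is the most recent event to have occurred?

The issue goes to press

The manuscript is accepted: Jul 27, 1997.
Copyediting is complete: Jul 27, 1997 + 69 days = Oct 4, 1997.
The author returns proof corrections: Oct 4, 1997 + 12 days = Oct 16, 1997.
The issue goes to press: Oct 16, 1997 + 36 days = Nov 21, 1997.
The article appears online: Nov 21, 1997 + 26 days = Dec 17, 1997.
Dec 4, 1997 falls between when the issue goes to press (Nov 21, 1997) and when the article appears online (Dec 17, 1997).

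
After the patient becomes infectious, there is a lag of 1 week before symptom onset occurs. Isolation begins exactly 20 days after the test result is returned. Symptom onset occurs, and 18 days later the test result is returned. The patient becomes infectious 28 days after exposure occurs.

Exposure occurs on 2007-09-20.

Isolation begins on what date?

Exposure occurs: Sep 20, 2007.
The patient becomes infectious: Sep 20, 2007 + 28 days = Oct 18, 2007.
Symptom onset occurs: Oct 18, 2007 + 1 week = Oct 25, 2007.
The test result is returned: Oct 25, 2007 + 18 days = Nov 12, 2007.
Isolation begins: Nov 12, 2007 + 20 days = Dec 2, 2007.

2007-12-02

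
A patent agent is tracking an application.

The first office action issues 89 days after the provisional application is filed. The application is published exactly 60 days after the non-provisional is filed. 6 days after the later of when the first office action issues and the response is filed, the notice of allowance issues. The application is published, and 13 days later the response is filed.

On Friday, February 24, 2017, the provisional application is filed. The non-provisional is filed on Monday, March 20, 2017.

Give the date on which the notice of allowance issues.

Wednesday, June 7, 2017

The provisional application is filed: Feb 24, 2017.
The first office action issues: Feb 24, 2017 + 89 days = May 24, 2017.
The non-provisional is filed: Mar 20, 2017.
The application is published: Mar 20, 2017 + 60 days = May 19, 2017.
The response is filed: May 19, 2017 + 13 days = Jun 1, 2017.
Both prerequisites met — the first office action issues (May 24, 2017), the response is filed (Jun 1, 2017); the later is Jun 1, 2017.
The notice of allowance issues: Jun 1, 2017 + 6 days = Jun 7, 2017.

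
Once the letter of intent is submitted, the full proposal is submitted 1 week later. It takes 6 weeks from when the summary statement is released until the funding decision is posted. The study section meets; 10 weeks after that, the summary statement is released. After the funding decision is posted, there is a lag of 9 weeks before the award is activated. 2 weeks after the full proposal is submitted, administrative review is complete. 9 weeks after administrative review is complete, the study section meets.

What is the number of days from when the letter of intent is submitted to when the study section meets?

Causal path: the letter of intent is submitted → the full proposal is submitted → administrative review is complete → the study section meets.
Total delay along the path: 1 + 2 + 9 weeks = 12 weeks = 84 days.

84 days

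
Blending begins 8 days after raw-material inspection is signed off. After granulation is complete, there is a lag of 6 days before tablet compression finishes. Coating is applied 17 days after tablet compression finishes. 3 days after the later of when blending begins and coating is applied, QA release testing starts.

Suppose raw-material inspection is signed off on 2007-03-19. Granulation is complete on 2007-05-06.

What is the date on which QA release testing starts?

Raw-material inspection is signed off: Mar 19, 2007.
Blending begins: Mar 19, 2007 + 8 days = Mar 27, 2007.
Granulation is complete: May 6, 2007.
Tablet compression finishes: May 6, 2007 + 6 days = May 12, 2007.
Coating is applied: May 12, 2007 + 17 days = May 29, 2007.
Both prerequisites met — blending begins (Mar 27, 2007), coating is applied (May 29, 2007); the later is May 29, 2007.
QA release testing starts: May 29, 2007 + 3 days = Jun 1, 2007.

2007-06-01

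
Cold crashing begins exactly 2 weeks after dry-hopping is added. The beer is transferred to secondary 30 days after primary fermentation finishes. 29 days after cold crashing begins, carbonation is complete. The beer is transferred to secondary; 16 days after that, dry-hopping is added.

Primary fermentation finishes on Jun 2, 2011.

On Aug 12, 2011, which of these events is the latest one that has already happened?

Cold crashing begins

Primary fermentation finishes: Jun 2, 2011.
The beer is transferred to secondary: Jun 2, 2011 + 30 days = Jul 2, 2011.
Dry-hopping is added: Jul 2, 2011 + 16 days = Jul 18, 2011.
Cold crashing begins: Jul 18, 2011 + 2 weeks = Aug 1, 2011.
Carbonation is complete: Aug 1, 2011 + 29 days = Aug 30, 2011.
Aug 12, 2011 falls between when cold crashing begins (Aug 1, 2011) and when carbonation is complete (Aug 30, 2011).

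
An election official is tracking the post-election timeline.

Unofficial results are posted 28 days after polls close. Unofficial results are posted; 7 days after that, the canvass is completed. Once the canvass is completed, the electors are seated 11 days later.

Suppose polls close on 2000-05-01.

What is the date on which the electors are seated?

Polls close: May 1, 2000.
Unofficial results are posted: May 1, 2000 + 28 days = May 29, 2000.
The canvass is completed: May 29, 2000 + 7 days = Jun 5, 2000.
The electors are seated: Jun 5, 2000 + 11 days = Jun 16, 2000.

2000-06-16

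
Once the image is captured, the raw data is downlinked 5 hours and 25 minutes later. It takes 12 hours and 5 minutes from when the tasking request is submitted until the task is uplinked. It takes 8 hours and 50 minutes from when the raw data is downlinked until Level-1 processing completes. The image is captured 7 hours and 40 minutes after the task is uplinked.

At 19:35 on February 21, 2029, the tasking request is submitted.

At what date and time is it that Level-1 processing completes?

The tasking request is submitted: 19:35 Feb 21, 2029.
The task is uplinked: 19:35 Feb 21, 2029 + 12h05m = 07:40 Feb 22, 2029.
The image is captured: 07:40 Feb 22, 2029 + 7h40m = 15:20 Feb 22, 2029.
The raw data is downlinked: 15:20 Feb 22, 2029 + 5h25m = 20:45 Feb 22, 2029.
Level-1 processing completes: 20:45 Feb 22, 2029 + 8h50m = 05:35 Feb 23, 2029.

05:35 on February 23, 2029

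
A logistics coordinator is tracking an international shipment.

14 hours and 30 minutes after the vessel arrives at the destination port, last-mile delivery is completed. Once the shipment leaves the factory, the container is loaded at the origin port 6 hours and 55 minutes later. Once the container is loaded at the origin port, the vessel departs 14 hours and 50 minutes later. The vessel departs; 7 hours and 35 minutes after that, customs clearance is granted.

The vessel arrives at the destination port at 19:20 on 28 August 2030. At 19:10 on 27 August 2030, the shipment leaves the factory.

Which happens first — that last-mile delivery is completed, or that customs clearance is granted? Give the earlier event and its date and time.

Customs clearance is granted — 00:30 on 29 August 2030

The vessel arrives at the destination port: 19:20 Aug 28, 2030.
Last-mile delivery is completed: 19:20 Aug 28, 2030 + 14h30m = 09:50 Aug 29, 2030.
The shipment leaves the factory: 19:10 Aug 27, 2030.
The container is loaded at the origin port: 19:10 Aug 27, 2030 + 6h55m = 02:05 Aug 28, 2030.
The vessel departs: 02:05 Aug 28, 2030 + 14h50m = 16:55 Aug 28, 2030.
Customs clearance is granted: 16:55 Aug 28, 2030 + 7h35m = 00:30 Aug 29, 2030.
Comparing: last-mile delivery is completed at 09:50 Aug 29, 2030 vs customs clearance is granted at 00:30 Aug 29, 2030. Earlier: customs clearance is granted.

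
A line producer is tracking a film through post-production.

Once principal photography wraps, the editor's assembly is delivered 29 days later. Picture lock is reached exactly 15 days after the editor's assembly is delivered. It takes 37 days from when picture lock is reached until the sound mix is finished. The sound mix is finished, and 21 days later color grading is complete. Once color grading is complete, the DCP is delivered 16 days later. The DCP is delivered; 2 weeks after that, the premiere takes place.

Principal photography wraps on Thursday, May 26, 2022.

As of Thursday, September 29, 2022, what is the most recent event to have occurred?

The DCP is delivered

Principal photography wraps: May 26, 2022.
The editor's assembly is delivered: May 26, 2022 + 29 days = Jun 24, 2022.
Picture lock is reached: Jun 24, 2022 + 15 days = Jul 9, 2022.
The sound mix is finished: Jul 9, 2022 + 37 days = Aug 15, 2022.
Color grading is complete: Aug 15, 2022 + 21 days = Sep 5, 2022.
The DCP is delivered: Sep 5, 2022 + 16 days = Sep 21, 2022.
The premiere takes place: Sep 21, 2022 + 2 weeks = Oct 5, 2022.
Sep 29, 2022 falls between when the DCP is delivered (Sep 21, 2022) and when the premiere takes place (Oct 5, 2022).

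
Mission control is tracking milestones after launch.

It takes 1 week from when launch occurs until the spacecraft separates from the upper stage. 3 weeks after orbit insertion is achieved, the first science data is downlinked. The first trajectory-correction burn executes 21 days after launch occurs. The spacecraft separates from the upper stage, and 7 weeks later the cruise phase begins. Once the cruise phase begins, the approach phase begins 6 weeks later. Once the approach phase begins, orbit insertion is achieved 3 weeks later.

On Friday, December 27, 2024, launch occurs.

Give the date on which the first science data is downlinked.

Friday, May 16, 2025

Launch occurs: Dec 27, 2024.
The spacecraft separates from the upper stage: Dec 27, 2024 + 1 week = Jan 3, 2025.
The cruise phase begins: Jan 3, 2025 + 7 weeks = Feb 21, 2025.
The approach phase begins: Feb 21, 2025 + 6 weeks = Apr 4, 2025.
Orbit insertion is achieved: Apr 4, 2025 + 3 weeks = Apr 25, 2025.
The first science data is downlinked: Apr 25, 2025 + 3 weeks = May 16, 2025.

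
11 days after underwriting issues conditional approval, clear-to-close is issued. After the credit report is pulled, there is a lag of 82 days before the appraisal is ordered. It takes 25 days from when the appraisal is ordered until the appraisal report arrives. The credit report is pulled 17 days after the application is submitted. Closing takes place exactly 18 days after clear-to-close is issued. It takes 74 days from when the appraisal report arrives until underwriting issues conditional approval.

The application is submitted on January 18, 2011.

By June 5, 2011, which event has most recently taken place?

The appraisal report arrives

The application is submitted: Jan 18, 2011.
The credit report is pulled: Jan 18, 2011 + 17 days = Feb 4, 2011.
The appraisal is ordered: Feb 4, 2011 + 82 days = Apr 27, 2011.
The appraisal report arrives: Apr 27, 2011 + 25 days = May 22, 2011.
Underwriting issues conditional approval: May 22, 2011 + 74 days = Aug 4, 2011.
Clear-to-close is issued: Aug 4, 2011 + 11 days = Aug 15, 2011.
Closing takes place: Aug 15, 2011 + 18 days = Sep 2, 2011.
Jun 5, 2011 falls between when the appraisal report arrives (May 22, 2011) and when underwriting issues conditional approval (Aug 4, 2011).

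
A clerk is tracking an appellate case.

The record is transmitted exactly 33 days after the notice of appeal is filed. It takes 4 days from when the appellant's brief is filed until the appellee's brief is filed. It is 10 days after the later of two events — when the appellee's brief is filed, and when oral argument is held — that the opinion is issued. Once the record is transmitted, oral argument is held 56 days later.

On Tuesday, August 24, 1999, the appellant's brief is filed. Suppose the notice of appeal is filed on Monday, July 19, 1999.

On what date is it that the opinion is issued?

The appellant's brief is filed: Aug 24, 1999.
The appellee's brief is filed: Aug 24, 1999 + 4 days = Aug 28, 1999.
The notice of appeal is filed: Jul 19, 1999.
The record is transmitted: Jul 19, 1999 + 33 days = Aug 21, 1999.
Oral argument is held: Aug 21, 1999 + 56 days = Oct 16, 1999.
Both prerequisites met — the appellee's brief is filed (Aug 28, 1999), oral argument is held (Oct 16, 1999); the later is Oct 16, 1999.
The opinion is issued: Oct 16, 1999 + 10 days = Oct 26, 1999.

Tuesday, October 26, 1999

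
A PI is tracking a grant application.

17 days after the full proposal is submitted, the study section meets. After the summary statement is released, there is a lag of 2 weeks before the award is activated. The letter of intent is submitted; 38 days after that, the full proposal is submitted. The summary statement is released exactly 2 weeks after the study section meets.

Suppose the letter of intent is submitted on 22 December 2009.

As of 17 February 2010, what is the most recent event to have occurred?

The letter of intent is submitted: Dec 22, 2009.
The full proposal is submitted: Dec 22, 2009 + 38 days = Jan 29, 2010.
The study section meets: Jan 29, 2010 + 17 days = Feb 15, 2010.
The summary statement is released: Feb 15, 2010 + 2 weeks = Mar 1, 2010.
The award is activated: Mar 1, 2010 + 2 weeks = Mar 15, 2010.
Feb 17, 2010 falls between when the study section meets (Feb 15, 2010) and when the summary statement is released (Mar 1, 2010).

The study section meets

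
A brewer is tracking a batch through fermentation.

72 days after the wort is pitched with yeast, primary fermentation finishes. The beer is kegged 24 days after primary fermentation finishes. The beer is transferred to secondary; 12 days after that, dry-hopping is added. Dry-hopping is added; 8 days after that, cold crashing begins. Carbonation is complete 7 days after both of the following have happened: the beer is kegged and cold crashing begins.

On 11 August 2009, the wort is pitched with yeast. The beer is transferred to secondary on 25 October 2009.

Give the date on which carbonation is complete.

The wort is pitched with yeast: Aug 11, 2009.
Primary fermentation finishes: Aug 11, 2009 + 72 days = Oct 22, 2009.
The beer is kegged: Oct 22, 2009 + 24 days = Nov 15, 2009.
The beer is transferred to secondary: Oct 25, 2009.
Dry-hopping is added: Oct 25, 2009 + 12 days = Nov 6, 2009.
Cold crashing begins: Nov 6, 2009 + 8 days = Nov 14, 2009.
Both prerequisites met — the beer is kegged (Nov 15, 2009), cold crashing begins (Nov 14, 2009); the later is Nov 15, 2009.
Carbonation is complete: Nov 15, 2009 + 7 days = Nov 22, 2009.

22 November 2009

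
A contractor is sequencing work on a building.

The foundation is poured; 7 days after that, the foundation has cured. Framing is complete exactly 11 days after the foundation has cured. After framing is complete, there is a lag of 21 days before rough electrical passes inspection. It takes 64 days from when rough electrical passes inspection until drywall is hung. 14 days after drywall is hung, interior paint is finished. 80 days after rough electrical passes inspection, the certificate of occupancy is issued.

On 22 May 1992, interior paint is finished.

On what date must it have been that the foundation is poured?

Interior paint is finished: May 22, 1992.
Drywall is hung: May 22, 1992 − 14 days = May 8, 1992.
Rough electrical passes inspection: May 8, 1992 − 64 days = Mar 5, 1992.
Framing is complete: Mar 5, 1992 − 21 days = Feb 13, 1992.
The foundation has cured: Feb 13, 1992 − 11 days = Feb 2, 1992.
The foundation is poured: Feb 2, 1992 − 7 days = Jan 26, 1992.

26 January 1992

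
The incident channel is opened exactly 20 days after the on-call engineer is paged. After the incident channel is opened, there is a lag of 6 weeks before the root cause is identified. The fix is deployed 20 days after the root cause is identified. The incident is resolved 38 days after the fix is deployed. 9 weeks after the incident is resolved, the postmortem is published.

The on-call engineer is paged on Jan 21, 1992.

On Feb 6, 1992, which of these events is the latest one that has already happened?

The on-call engineer is paged

The on-call engineer is paged: Jan 21, 1992.
The incident channel is opened: Jan 21, 1992 + 20 days = Feb 10, 1992.
The root cause is identified: Feb 10, 1992 + 6 weeks = Mar 23, 1992.
The fix is deployed: Mar 23, 1992 + 20 days = Apr 12, 1992.
The incident is resolved: Apr 12, 1992 + 38 days = May 20, 1992.
The postmortem is published: May 20, 1992 + 9 weeks = Jul 22, 1992.
Feb 6, 1992 falls between when the on-call engineer is paged (Jan 21, 1992) and when the incident channel is opened (Feb 10, 1992).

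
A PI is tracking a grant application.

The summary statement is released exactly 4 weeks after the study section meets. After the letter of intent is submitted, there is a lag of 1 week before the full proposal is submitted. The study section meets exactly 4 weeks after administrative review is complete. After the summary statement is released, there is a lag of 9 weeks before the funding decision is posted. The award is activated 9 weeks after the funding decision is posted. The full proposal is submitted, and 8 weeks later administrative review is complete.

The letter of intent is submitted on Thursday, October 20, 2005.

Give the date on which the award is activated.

The letter of intent is submitted: Oct 20, 2005.
The full proposal is submitted: Oct 20, 2005 + 1 week = Oct 27, 2005.
Administrative review is complete: Oct 27, 2005 + 8 weeks = Dec 22, 2005.
The study section meets: Dec 22, 2005 + 4 weeks = Jan 19, 2006.
The summary statement is released: Jan 19, 2006 + 4 weeks = Feb 16, 2006.
The funding decision is posted: Feb 16, 2006 + 9 weeks = Apr 20, 2006.
The award is activated: Apr 20, 2006 + 9 weeks = Jun 22, 2006.

Thursday, June 22, 2006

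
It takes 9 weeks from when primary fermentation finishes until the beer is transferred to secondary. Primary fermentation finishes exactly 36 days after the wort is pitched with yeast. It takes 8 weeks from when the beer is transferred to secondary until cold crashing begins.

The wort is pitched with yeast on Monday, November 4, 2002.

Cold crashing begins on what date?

Tuesday, April 8, 2003

The wort is pitched with yeast: Nov 4, 2002.
Primary fermentation finishes: Nov 4, 2002 + 36 days = Dec 10, 2002.
The beer is transferred to secondary: Dec 10, 2002 + 9 weeks = Feb 11, 2003.
Cold crashing begins: Feb 11, 2003 + 8 weeks = Apr 8, 2003.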